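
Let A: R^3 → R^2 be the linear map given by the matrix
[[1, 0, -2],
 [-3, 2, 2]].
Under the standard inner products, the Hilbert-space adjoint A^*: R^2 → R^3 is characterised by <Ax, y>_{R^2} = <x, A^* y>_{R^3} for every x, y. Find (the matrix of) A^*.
A^* = A^T =
[[1, -3],
 [0, 2],
 [-2, 2]]

For real matrices with standard dot products, the defining identity <Ax, y> = <x, A^* y> gives (Ax)^T y = x^T (A^*) y, i.e. x^T A^T y = x^T (A^*) y. Since this holds for all x, y, we must have A^* = A^T. Therefore
A^* =
[[1, -3],
 [0, 2],
 [-2, 2]].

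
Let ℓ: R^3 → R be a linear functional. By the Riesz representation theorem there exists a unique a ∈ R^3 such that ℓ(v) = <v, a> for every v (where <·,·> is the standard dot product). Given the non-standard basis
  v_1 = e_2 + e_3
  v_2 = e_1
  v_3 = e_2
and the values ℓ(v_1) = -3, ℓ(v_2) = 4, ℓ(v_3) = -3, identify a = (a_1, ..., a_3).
a = (4, -3, 0)

Write a = (a_1, ..., a_3) in the standard basis. For each basis vector v_i, ℓ(v_i) = <v_i, a> is a linear equation in the a_j's. Collect the n equations into a matrix system V a = ℓ, where row i of V is v_i (expressed in the standard basis). Since V is invertible (lower-triangular with 1s on the diagonal, up to permutation), solve by back-substitution:
  V =
[[0, 1, 1],
 [1, 0, 0],
 [0, 1, 0]]
  V a = (-3, 4, -3)
Solving gives a = (4, -3, 0).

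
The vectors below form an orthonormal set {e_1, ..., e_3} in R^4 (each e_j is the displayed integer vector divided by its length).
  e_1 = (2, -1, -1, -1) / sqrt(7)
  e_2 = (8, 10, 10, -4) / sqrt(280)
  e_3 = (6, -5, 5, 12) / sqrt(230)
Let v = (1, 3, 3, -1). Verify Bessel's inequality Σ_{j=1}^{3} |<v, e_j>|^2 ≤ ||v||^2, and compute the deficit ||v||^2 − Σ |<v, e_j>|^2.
Σ |<v, e_j>|^2 = 459/23; ||v||^2 = 20; deficit = 1/23

Write each e_j = u_j / sqrt(<u_j, u_j>) where u_j is the displayed integer vector. Then <v, e_j> = <v, u_j> / sqrt(<u_j, u_j>), so |<v, e_j>|^2 = <v, u_j>^2 / <u_j, u_j>.
Coefficients: <v, e_1> = -3/sqrt(7), <v, e_2> = 72/sqrt(280), <v, e_3> = -6/sqrt(230).
Square and sum: Σ |<v, e_j>|^2 = 459/23.
Compute ||v||^2 = v·v = 20.
Deficit = 20 − 459/23 = 1/23 ≥ 0, confirming Bessel's inequality. (The deficit equals ||v − Σ <v,e_j> e_j||^2, the squared distance from v to span{e_j}.)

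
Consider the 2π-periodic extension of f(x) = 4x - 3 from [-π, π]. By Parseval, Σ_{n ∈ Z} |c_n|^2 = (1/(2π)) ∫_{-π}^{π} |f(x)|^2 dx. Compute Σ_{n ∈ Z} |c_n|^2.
Σ |c_n|^2 = 16π^2/3 + 9

Expand and integrate term by term over [-π, π]:
  ∫ (4x)^2 dx = 16·(2π^3/3); ∫ 2·4·(-3)·x dx = 0 (odd integrand); ∫ (-3)^2 dx = 9·2π.
So (1/(2π)) ∫_{-π}^{π} (4x - 3)^2 dx = 16π^2/3 + 9 = 16π^2/3 + 9.
Parseval ⇒ Σ |c_n|^2 = 16π^2/3 + 9.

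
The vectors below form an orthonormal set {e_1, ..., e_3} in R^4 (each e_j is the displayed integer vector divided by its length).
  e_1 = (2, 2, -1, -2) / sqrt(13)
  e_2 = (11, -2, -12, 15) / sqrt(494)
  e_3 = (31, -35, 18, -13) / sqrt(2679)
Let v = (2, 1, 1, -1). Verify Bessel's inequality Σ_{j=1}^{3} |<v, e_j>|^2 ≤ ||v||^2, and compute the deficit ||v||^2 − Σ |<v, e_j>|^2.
Σ |<v, e_j>|^2 = 1445/282; ||v||^2 = 7; deficit = 529/282

Write each e_j = u_j / sqrt(<u_j, u_j>) where u_j is the displayed integer vector. Then <v, e_j> = <v, u_j> / sqrt(<u_j, u_j>), so |<v, e_j>|^2 = <v, u_j>^2 / <u_j, u_j>.
Coefficients: <v, e_1> = 7/sqrt(13), <v, e_2> = -7/sqrt(494), <v, e_3> = 58/sqrt(2679).
Square and sum: Σ |<v, e_j>|^2 = 1445/282.
Compute ||v||^2 = v·v = 7.
Deficit = 7 − 1445/282 = 529/282 ≥ 0, confirming Bessel's inequality. (The deficit equals ||v − Σ <v,e_j> e_j||^2, the squared distance from v to span{e_j}.)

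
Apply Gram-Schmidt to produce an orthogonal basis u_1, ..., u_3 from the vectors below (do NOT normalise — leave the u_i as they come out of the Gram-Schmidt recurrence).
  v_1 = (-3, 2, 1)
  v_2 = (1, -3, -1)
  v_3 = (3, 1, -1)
Orthogonal basis:
  u_1 = (-3, 2, 1)
  u_2 = (-8/7, -11/7, -2/7)
  u_3 = (-1/9, 2/9, -7/9)

Apply the Gram-Schmidt recurrence
  u_1 = v_1
  u_i = v_i − Σ_{j<i} ((v_i · u_j) / (u_j · u_j)) · u_j.

Step by step this gives:
  u_1 = (-3, 2, 1)
  u_2 = (-8/7, -11/7, -2/7)
  u_3 = (-1/9, 2/9, -7/9)

Orthogonality check:
  u_2 · u_1 = 0 (should be 0)
  u_3 · u_1 = 0 (should be 0)
  u_3 · u_2 = 0 (should be 0)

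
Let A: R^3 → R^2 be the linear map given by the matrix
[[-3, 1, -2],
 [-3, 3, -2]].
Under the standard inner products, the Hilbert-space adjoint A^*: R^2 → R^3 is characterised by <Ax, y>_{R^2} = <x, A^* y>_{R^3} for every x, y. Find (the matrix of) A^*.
A^* = A^T =
[[-3, -3],
 [1, 3],
 [-2, -2]]

For real matrices with standard dot products, the defining identity <Ax, y> = <x, A^* y> gives (Ax)^T y = x^T (A^*) y, i.e. x^T A^T y = x^T (A^*) y. Since this holds for all x, y, we must have A^* = A^T. Therefore
A^* =
[[-3, -3],
 [1, 3],
 [-2, -2]].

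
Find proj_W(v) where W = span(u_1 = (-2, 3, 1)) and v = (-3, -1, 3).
proj_W(v) = (-6/7, 9/7, 3/7)

Set up U = [u_1 | ... | u_1] ∈ R^(3×1). The projector onto W = col(U) is P = U (U^T U)^(-1) U^T.
Compute U^T U =
  [14],
and U^T v = (6).
Solve U^T U · c = U^T v for the coefficients: c = (3/7). The projection is proj_W(v) = U c.
Check: (v - proj_W(v)) · u_1 = 0  (should be 0).
Result: proj_W(v) = (-6/7, 9/7, 3/7).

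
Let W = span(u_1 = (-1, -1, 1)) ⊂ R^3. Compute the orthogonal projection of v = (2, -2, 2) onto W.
proj_W(v) = (-2/3, -2/3, 2/3)

Set up U = [u_1 | ... | u_1] ∈ R^(3×1). The projector onto W = col(U) is P = U (U^T U)^(-1) U^T.
Compute U^T U =
  [3],
and U^T v = (2).
Solve U^T U · c = U^T v for the coefficients: c = (2/3). The projection is proj_W(v) = U c.
Check: (v - proj_W(v)) · u_1 = 0  (should be 0).
Result: proj_W(v) = (-2/3, -2/3, 2/3).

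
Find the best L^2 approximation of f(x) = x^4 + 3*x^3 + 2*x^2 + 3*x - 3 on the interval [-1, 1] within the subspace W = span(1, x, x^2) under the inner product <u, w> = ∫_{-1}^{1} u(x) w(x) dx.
g(x) = 20*x^2/7 + 24*x/5 - 108/35

The best approximation g ∈ W is the orthogonal projection of f onto W. Writing g = a_0 + a_1 x + a_2 x^2, the coefficients solve the normal equations G · a = b where
  G_{ij} = <φ_i, φ_j> and b_i = <f, φ_i>, with φ_0 = 1, φ_1 = x, φ_2 = x^2.
G =
  [2, 0, 2/3]
  [0, 2/3, 0]
  [2/3, 0, 2/5],
b = (-64/15, 16/5, -32/35).
Solving gives a_0 = -108/35, a_1 = 24/5, a_2 = 20/7, so
  g(x) = 20*x^2/7 + 24*x/5 - 108/35.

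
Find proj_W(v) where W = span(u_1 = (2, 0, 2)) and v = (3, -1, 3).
proj_W(v) = (3, 0, 3)

Set up U = [u_1 | ... | u_1] ∈ R^(3×1). The projector onto W = col(U) is P = U (U^T U)^(-1) U^T.
Compute U^T U =
  [8],
and U^T v = (12).
Solve U^T U · c = U^T v for the coefficients: c = (3/2). The projection is proj_W(v) = U c.
Check: (v - proj_W(v)) · u_1 = 0  (should be 0).
Result: proj_W(v) = (3, 0, 3).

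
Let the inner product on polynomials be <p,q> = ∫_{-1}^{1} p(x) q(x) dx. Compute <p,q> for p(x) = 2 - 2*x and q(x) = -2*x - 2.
<p,q> = -16/3

Expand the product: p(x)·q(x) = 4*x^2 - 4.
∫_{-1}^{1} of each monomial x^k gives [2/(k+1) if k even, 0 if k odd]. Integrating term-by-term (or equivalently evaluating the antiderivative F(x) = 4*x^3/3 - 4*x at the endpoints):
  F(1) − F(−1) = -8/3 − (8/3) = -16/3.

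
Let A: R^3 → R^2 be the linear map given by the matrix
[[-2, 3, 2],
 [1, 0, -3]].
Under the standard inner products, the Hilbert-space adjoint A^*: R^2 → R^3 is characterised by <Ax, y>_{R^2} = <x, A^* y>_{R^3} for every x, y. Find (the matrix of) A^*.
A^* = A^T =
[[-2, 1],
 [3, 0],
 [2, -3]]

For real matrices with standard dot products, the defining identity <Ax, y> = <x, A^* y> gives (Ax)^T y = x^T (A^*) y, i.e. x^T A^T y = x^T (A^*) y. Since this holds for all x, y, we must have A^* = A^T. Therefore
A^* =
[[-2, 1],
 [3, 0],
 [2, -3]].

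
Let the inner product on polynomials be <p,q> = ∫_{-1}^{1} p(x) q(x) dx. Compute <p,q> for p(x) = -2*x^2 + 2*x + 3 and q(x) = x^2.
<p,q> = 6/5

Expand the product: p(x)·q(x) = -2*x^4 + 2*x^3 + 3*x^2.
∫_{-1}^{1} of each monomial x^k gives [2/(k+1) if k even, 0 if k odd]. Integrating term-by-term (or equivalently evaluating the antiderivative F(x) = -2*x^5/5 + x^4/2 + x^3 at the endpoints):
  F(1) − F(−1) = 11/10 − (-1/10) = 6/5.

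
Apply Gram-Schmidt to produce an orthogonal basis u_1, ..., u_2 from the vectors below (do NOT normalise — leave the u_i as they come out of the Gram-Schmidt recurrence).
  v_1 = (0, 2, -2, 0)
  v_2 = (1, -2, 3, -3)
Orthogonal basis:
  u_1 = (0, 2, -2, 0)
  u_2 = (1, 1/2, 1/2, -3)

Apply the Gram-Schmidt recurrence
  u_1 = v_1
  u_i = v_i − Σ_{j<i} ((v_i · u_j) / (u_j · u_j)) · u_j.

Step by step this gives:
  u_1 = (0, 2, -2, 0)
  u_2 = (1, 1/2, 1/2, -3)

Orthogonality check:
  u_2 · u_1 = 0 (should be 0)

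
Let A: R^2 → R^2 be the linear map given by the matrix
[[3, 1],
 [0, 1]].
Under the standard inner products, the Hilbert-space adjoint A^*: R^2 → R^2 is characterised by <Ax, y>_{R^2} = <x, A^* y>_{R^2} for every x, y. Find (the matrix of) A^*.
A^* = A^T =
[[3, 0],
 [1, 1]]

For real matrices with standard dot products, the defining identity <Ax, y> = <x, A^* y> gives (Ax)^T y = x^T (A^*) y, i.e. x^T A^T y = x^T (A^*) y. Since this holds for all x, y, we must have A^* = A^T. Therefore
A^* =
[[3, 0],
 [1, 1]].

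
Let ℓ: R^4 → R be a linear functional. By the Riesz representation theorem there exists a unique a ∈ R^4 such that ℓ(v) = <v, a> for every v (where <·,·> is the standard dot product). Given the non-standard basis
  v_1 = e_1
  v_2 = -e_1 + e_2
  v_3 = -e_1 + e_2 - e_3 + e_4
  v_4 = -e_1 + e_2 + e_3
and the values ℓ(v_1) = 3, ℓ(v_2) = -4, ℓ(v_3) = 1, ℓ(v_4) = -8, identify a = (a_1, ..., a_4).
a = (3, -1, -4, 1)

Write a = (a_1, ..., a_4) in the standard basis. For each basis vector v_i, ℓ(v_i) = <v_i, a> is a linear equation in the a_j's. Collect the n equations into a matrix system V a = ℓ, where row i of V is v_i (expressed in the standard basis). Since V is invertible (lower-triangular with 1s on the diagonal, up to permutation), solve by back-substitution:
  V =
[[1, 0, 0, 0],
 [-1, 1, 0, 0],
 [-1, 1, -1, 1],
 [-1, 1, 1, 0]]
  V a = (3, -4, 1, -8)
Solving gives a = (3, -1, -4, 1).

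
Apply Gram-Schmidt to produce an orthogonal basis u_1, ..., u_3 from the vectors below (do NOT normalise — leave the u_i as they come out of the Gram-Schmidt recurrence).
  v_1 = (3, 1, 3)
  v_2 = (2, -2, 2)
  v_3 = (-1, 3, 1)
Orthogonal basis:
  u_1 = (3, 1, 3)
  u_2 = (8/19, -48/19, 8/19)
  u_3 = (-1, 0, 1)

Apply the Gram-Schmidt recurrence
  u_1 = v_1
  u_i = v_i − Σ_{j<i} ((v_i · u_j) / (u_j · u_j)) · u_j.

Step by step this gives:
  u_1 = (3, 1, 3)
  u_2 = (8/19, -48/19, 8/19)
  u_3 = (-1, 0, 1)

Orthogonality check:
  u_2 · u_1 = 0 (should be 0)
  u_3 · u_1 = 0 (should be 0)
  u_3 · u_2 = 0 (should be 0)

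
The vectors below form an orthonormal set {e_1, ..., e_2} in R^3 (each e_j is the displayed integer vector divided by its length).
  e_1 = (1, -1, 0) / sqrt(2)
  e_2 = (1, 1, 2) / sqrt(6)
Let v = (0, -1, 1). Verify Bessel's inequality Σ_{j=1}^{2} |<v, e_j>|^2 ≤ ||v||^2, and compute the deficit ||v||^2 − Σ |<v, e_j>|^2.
Σ |<v, e_j>|^2 = 2/3; ||v||^2 = 2; deficit = 4/3

Write each e_j = u_j / sqrt(<u_j, u_j>) where u_j is the displayed integer vector. Then <v, e_j> = <v, u_j> / sqrt(<u_j, u_j>), so |<v, e_j>|^2 = <v, u_j>^2 / <u_j, u_j>.
Coefficients: <v, e_1> = 1/sqrt(2), <v, e_2> = 1/sqrt(6).
Square and sum: Σ |<v, e_j>|^2 = 2/3.
Compute ||v||^2 = v·v = 2.
Deficit = 2 − 2/3 = 4/3 ≥ 0, confirming Bessel's inequality. (The deficit equals ||v − Σ <v,e_j> e_j||^2, the squared distance from v to span{e_j}.)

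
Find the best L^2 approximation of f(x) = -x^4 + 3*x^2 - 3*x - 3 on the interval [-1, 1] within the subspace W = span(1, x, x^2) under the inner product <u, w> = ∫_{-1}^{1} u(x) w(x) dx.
g(x) = 15*x^2/7 - 3*x - 102/35

The best approximation g ∈ W is the orthogonal projection of f onto W. Writing g = a_0 + a_1 x + a_2 x^2, the coefficients solve the normal equations G · a = b where
  G_{ij} = <φ_i, φ_j> and b_i = <f, φ_i>, with φ_0 = 1, φ_1 = x, φ_2 = x^2.
G =
  [2, 0, 2/3]
  [0, 2/3, 0]
  [2/3, 0, 2/5],
b = (-22/5, -2, -38/35).
Solving gives a_0 = -102/35, a_1 = -3, a_2 = 15/7, so
  g(x) = 15*x^2/7 - 3*x - 102/35.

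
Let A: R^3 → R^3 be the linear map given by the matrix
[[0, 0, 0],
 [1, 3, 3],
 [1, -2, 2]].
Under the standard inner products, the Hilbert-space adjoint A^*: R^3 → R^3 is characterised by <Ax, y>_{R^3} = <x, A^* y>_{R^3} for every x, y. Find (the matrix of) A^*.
A^* = A^T =
[[0, 1, 1],
 [0, 3, -2],
 [0, 3, 2]]

For real matrices with standard dot products, the defining identity <Ax, y> = <x, A^* y> gives (Ax)^T y = x^T (A^*) y, i.e. x^T A^T y = x^T (A^*) y. Since this holds for all x, y, we must have A^* = A^T. Therefore
A^* =
[[0, 1, 1],
 [0, 3, -2],
 [0, 3, 2]].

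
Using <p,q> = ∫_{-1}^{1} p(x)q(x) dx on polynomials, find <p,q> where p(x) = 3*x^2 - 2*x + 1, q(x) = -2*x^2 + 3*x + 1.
<p,q> = -56/15

Expand the product: p(x)·q(x) = -6*x^4 + 13*x^3 - 5*x^2 + x + 1.
∫_{-1}^{1} of each monomial x^k gives [2/(k+1) if k even, 0 if k odd]. Integrating term-by-term (or equivalently evaluating the antiderivative F(x) = -6*x^5/5 + 13*x^4/4 - 5*x^3/3 + x^2/2 + x at the endpoints):
  F(1) − F(−1) = 113/60 − (337/60) = -56/15.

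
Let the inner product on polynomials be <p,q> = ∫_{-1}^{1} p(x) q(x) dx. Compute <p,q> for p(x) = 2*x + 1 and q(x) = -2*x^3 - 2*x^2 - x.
<p,q> = -64/15

Expand the product: p(x)·q(x) = -4*x^4 - 6*x^3 - 4*x^2 - x.
∫_{-1}^{1} of each monomial x^k gives [2/(k+1) if k even, 0 if k odd]. Integrating term-by-term (or equivalently evaluating the antiderivative F(x) = -4*x^5/5 - 3*x^4/2 - 4*x^3/3 - x^2/2 at the endpoints):
  F(1) − F(−1) = -62/15 − (2/15) = -64/15.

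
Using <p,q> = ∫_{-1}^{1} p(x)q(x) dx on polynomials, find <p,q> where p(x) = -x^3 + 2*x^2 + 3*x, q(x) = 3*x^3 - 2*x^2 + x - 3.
<p,q> = -44/35

Expand the product: p(x)·q(x) = -3*x^6 + 8*x^5 + 4*x^4 - x^3 - 3*x^2 - 9*x.
∫_{-1}^{1} of each monomial x^k gives [2/(k+1) if k even, 0 if k odd]. Integrating term-by-term (or equivalently evaluating the antiderivative F(x) = -3*x^7/7 + 4*x^6/3 + 4*x^5/5 - x^4/4 - x^3 - 9*x^2/2 at the endpoints):
  F(1) − F(−1) = -1699/420 − (-1171/420) = -44/35.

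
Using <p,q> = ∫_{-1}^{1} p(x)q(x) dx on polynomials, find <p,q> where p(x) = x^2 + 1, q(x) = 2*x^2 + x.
<p,q> = 32/15

Expand the product: p(x)·q(x) = 2*x^4 + x^3 + 2*x^2 + x.
∫_{-1}^{1} of each monomial x^k gives [2/(k+1) if k even, 0 if k odd]. Integrating term-by-term (or equivalently evaluating the antiderivative F(x) = 2*x^5/5 + x^4/4 + 2*x^3/3 + x^2/2 at the endpoints):
  F(1) − F(−1) = 109/60 − (-19/60) = 32/15.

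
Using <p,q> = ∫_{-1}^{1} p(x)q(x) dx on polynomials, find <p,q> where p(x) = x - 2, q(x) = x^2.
<p,q> = -4/3

Expand the product: p(x)·q(x) = x^3 - 2*x^2.
∫_{-1}^{1} of each monomial x^k gives [2/(k+1) if k even, 0 if k odd]. Integrating term-by-term (or equivalently evaluating the antiderivative F(x) = x^4/4 - 2*x^3/3 at the endpoints):
  F(1) − F(−1) = -5/12 − (11/12) = -4/3.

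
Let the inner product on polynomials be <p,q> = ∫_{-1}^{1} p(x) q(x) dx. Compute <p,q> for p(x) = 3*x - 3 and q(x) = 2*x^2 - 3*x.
<p,q> = -10

Expand the product: p(x)·q(x) = 6*x^3 - 15*x^2 + 9*x.
∫_{-1}^{1} of each monomial x^k gives [2/(k+1) if k even, 0 if k odd]. Integrating term-by-term (or equivalently evaluating the antiderivative F(x) = 3*x^4/2 - 5*x^3 + 9*x^2/2 at the endpoints):
  F(1) − F(−1) = 1 − (11) = -10.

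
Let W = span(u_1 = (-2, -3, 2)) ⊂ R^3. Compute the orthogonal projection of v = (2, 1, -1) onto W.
proj_W(v) = (18/17, 27/17, -18/17)

Set up U = [u_1 | ... | u_1] ∈ R^(3×1). The projector onto W = col(U) is P = U (U^T U)^(-1) U^T.
Compute U^T U =
  [17],
and U^T v = (-9).
Solve U^T U · c = U^T v for the coefficients: c = (-9/17). The projection is proj_W(v) = U c.
Check: (v - proj_W(v)) · u_1 = 0  (should be 0).
Result: proj_W(v) = (18/17, 27/17, -18/17).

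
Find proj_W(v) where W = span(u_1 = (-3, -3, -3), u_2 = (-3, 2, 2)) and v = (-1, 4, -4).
proj_W(v) = (-1, 0, 0)

Set up U = [u_1 | ... | u_2] ∈ R^(3×2). The projector onto W = col(U) is P = U (U^T U)^(-1) U^T.
Compute U^T U =
  [27, -3]
  [-3, 17],
and U^T v = (3, 3).
Solve U^T U · c = U^T v for the coefficients: c = (2/15, 1/5). The projection is proj_W(v) = U c.
Check: (v - proj_W(v)) · u_1 = 0  (should be 0).
Check: (v - proj_W(v)) · u_2 = 0  (should be 0).
Result: proj_W(v) = (-1, 0, 0).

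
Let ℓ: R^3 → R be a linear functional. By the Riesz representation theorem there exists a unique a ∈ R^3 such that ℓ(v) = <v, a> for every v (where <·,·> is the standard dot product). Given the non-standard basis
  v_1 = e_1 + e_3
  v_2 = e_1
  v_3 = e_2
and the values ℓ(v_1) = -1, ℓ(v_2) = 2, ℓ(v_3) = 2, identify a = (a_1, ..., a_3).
a = (2, 2, -3)

Write a = (a_1, ..., a_3) in the standard basis. For each basis vector v_i, ℓ(v_i) = <v_i, a> is a linear equation in the a_j's. Collect the n equations into a matrix system V a = ℓ, where row i of V is v_i (expressed in the standard basis). Since V is invertible (lower-triangular with 1s on the diagonal, up to permutation), solve by back-substitution:
  V =
[[1, 0, 1],
 [1, 0, 0],
 [0, 1, 0]]
  V a = (-1, 2, 2)
Solving gives a = (2, 2, -3).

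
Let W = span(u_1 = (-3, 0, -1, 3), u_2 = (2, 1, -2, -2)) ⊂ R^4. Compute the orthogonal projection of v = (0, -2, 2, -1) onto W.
proj_W(v) = (3/7, -6/7, 17/7, -3/7)

Set up U = [u_1 | ... | u_2] ∈ R^(4×2). The projector onto W = col(U) is P = U (U^T U)^(-1) U^T.
Compute U^T U =
  [19, -10]
  [-10, 13],
and U^T v = (-5, -4).
Solve U^T U · c = U^T v for the coefficients: c = (-5/7, -6/7). The projection is proj_W(v) = U c.
Check: (v - proj_W(v)) · u_1 = 0  (should be 0).
Check: (v - proj_W(v)) · u_2 = 0  (should be 0).
Result: proj_W(v) = (3/7, -6/7, 17/7, -3/7).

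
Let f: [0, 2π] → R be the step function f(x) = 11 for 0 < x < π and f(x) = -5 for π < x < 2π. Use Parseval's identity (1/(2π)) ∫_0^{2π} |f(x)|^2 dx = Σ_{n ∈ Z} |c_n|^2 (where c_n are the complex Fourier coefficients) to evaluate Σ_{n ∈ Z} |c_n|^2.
Σ |c_n|^2 = 73

Parseval equates the L^2 energy of f (normalised by 1/(2π)) with the ℓ^2 sum of its Fourier coefficients: (1/(2π)) ∫_0^{2π} |f|^2 = Σ |c_n|^2.
Compute the left side: (1/(2π)) [∫_0^π 11^2 dx + ∫_π^{2π} (-5)^2 dx] = (1/(2π)) · (121π + 25π) = (121 + 25)/2 = 73.
So Σ_{n ∈ Z} |c_n|^2 = 73.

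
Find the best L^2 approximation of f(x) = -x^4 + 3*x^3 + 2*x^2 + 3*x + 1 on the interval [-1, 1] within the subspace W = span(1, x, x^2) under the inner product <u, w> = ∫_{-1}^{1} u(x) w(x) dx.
g(x) = 8*x^2/7 + 24*x/5 + 38/35

The best approximation g ∈ W is the orthogonal projection of f onto W. Writing g = a_0 + a_1 x + a_2 x^2, the coefficients solve the normal equations G · a = b where
  G_{ij} = <φ_i, φ_j> and b_i = <f, φ_i>, with φ_0 = 1, φ_1 = x, φ_2 = x^2.
G =
  [2, 0, 2/3]
  [0, 2/3, 0]
  [2/3, 0, 2/5],
b = (44/15, 16/5, 124/105).
Solving gives a_0 = 38/35, a_1 = 24/5, a_2 = 8/7, so
  g(x) = 8*x^2/7 + 24*x/5 + 38/35.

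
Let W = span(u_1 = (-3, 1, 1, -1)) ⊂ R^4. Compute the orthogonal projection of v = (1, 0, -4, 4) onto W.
proj_W(v) = (11/4, -11/12, -11/12, 11/12)

Set up U = [u_1 | ... | u_1] ∈ R^(4×1). The projector onto W = col(U) is P = U (U^T U)^(-1) U^T.
Compute U^T U =
  [12],
and U^T v = (-11).
Solve U^T U · c = U^T v for the coefficients: c = (-11/12). The projection is proj_W(v) = U c.
Check: (v - proj_W(v)) · u_1 = 0  (should be 0).
Result: proj_W(v) = (11/4, -11/12, -11/12, 11/12).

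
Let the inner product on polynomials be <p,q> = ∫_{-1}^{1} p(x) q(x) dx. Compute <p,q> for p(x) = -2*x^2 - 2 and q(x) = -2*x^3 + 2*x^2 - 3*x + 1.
<p,q> = -48/5

Expand the product: p(x)·q(x) = 4*x^5 - 4*x^4 + 10*x^3 - 6*x^2 + 6*x - 2.
∫_{-1}^{1} of each monomial x^k gives [2/(k+1) if k even, 0 if k odd]. Integrating term-by-term (or equivalently evaluating the antiderivative F(x) = 2*x^6/3 - 4*x^5/5 + 5*x^4/2 - 2*x^3 + 3*x^2 - 2*x at the endpoints):
  F(1) − F(−1) = 41/30 − (329/30) = -48/5.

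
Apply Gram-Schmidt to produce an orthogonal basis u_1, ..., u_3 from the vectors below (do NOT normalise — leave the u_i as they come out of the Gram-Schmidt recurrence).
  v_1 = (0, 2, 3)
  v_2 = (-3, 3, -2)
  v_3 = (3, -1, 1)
Orthogonal basis:
  u_1 = (0, 2, 3)
  u_2 = (-3, 3, -2)
  u_3 = (12/11, 108/143, -72/143)

Apply the Gram-Schmidt recurrence
  u_1 = v_1
  u_i = v_i − Σ_{j<i} ((v_i · u_j) / (u_j · u_j)) · u_j.

Step by step this gives:
  u_1 = (0, 2, 3)
  u_2 = (-3, 3, -2)
  u_3 = (12/11, 108/143, -72/143)

Orthogonality check:
  u_2 · u_1 = 0 (should be 0)
  u_3 · u_1 = 0 (should be 0)
  u_3 · u_2 = 0 (should be 0)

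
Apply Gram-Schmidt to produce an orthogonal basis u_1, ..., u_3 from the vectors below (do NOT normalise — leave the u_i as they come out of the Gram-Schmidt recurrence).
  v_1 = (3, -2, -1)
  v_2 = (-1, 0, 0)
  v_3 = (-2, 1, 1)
Orthogonal basis:
  u_1 = (3, -2, -1)
  u_2 = (-5/14, -3/7, -3/14)
  u_3 = (0, -1/5, 2/5)

Apply the Gram-Schmidt recurrence
  u_1 = v_1
  u_i = v_i − Σ_{j<i} ((v_i · u_j) / (u_j · u_j)) · u_j.

Step by step this gives:
  u_1 = (3, -2, -1)
  u_2 = (-5/14, -3/7, -3/14)
  u_3 = (0, -1/5, 2/5)

Orthogonality check:
  u_2 · u_1 = 0 (should be 0)
  u_3 · u_1 = 0 (should be 0)
  u_3 · u_2 = 0 (should be 0)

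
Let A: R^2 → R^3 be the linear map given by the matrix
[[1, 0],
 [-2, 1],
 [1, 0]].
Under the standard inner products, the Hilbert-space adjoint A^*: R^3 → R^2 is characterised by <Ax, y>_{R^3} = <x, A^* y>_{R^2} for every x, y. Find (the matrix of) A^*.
A^* = A^T =
[[1, -2, 1],
 [0, 1, 0]]

For real matrices with standard dot products, the defining identity <Ax, y> = <x, A^* y> gives (Ax)^T y = x^T (A^*) y, i.e. x^T A^T y = x^T (A^*) y. Since this holds for all x, y, we must have A^* = A^T. Therefore
A^* =
[[1, -2, 1],
 [0, 1, 0]].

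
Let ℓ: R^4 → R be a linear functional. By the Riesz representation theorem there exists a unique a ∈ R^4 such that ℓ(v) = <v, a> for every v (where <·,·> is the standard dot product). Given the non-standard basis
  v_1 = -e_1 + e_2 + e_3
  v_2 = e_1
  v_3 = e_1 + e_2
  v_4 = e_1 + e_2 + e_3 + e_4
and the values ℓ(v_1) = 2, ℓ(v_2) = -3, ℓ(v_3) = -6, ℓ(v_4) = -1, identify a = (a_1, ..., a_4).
a = (-3, -3, 2, 3)

Write a = (a_1, ..., a_4) in the standard basis. For each basis vector v_i, ℓ(v_i) = <v_i, a> is a linear equation in the a_j's. Collect the n equations into a matrix system V a = ℓ, where row i of V is v_i (expressed in the standard basis). Since V is invertible (lower-triangular with 1s on the diagonal, up to permutation), solve by back-substitution:
  V =
[[-1, 1, 1, 0],
 [1, 0, 0, 0],
 [1, 1, 0, 0],
 [1, 1, 1, 1]]
  V a = (2, -3, -6, -1)
Solving gives a = (-3, -3, 2, 3).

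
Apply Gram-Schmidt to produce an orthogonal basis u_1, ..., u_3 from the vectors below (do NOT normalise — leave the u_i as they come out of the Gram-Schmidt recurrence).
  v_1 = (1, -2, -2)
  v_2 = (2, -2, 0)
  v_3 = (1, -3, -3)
Orthogonal basis:
  u_1 = (1, -2, -2)
  u_2 = (4/3, -2/3, 4/3)
  u_3 = (-2/9, -2/9, 1/9)

Apply the Gram-Schmidt recurrence
  u_1 = v_1
  u_i = v_i − Σ_{j<i} ((v_i · u_j) / (u_j · u_j)) · u_j.

Step by step this gives:
  u_1 = (1, -2, -2)
  u_2 = (4/3, -2/3, 4/3)
  u_3 = (-2/9, -2/9, 1/9)

Orthogonality check:
  u_2 · u_1 = 0 (should be 0)
  u_3 · u_1 = 0 (should be 0)
  u_3 · u_2 = 0 (should be 0)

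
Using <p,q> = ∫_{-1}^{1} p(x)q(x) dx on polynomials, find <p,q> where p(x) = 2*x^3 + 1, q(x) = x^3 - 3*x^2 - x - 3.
<p,q> = -288/35

Expand the product: p(x)·q(x) = 2*x^6 - 6*x^5 - 2*x^4 - 5*x^3 - 3*x^2 - x - 3.
∫_{-1}^{1} of each monomial x^k gives [2/(k+1) if k even, 0 if k odd]. Integrating term-by-term (or equivalently evaluating the antiderivative F(x) = 2*x^7/7 - x^6 - 2*x^5/5 - 5*x^4/4 - x^3 - x^2/2 - 3*x at the endpoints):
  F(1) − F(−1) = -961/140 − (191/140) = -288/35.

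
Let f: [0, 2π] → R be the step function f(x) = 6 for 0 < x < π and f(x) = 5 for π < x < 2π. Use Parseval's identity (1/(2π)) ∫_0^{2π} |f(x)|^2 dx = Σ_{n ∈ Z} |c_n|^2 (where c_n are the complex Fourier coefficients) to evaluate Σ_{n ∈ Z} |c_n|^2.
Σ |c_n|^2 = 61/2

Parseval equates the L^2 energy of f (normalised by 1/(2π)) with the ℓ^2 sum of its Fourier coefficients: (1/(2π)) ∫_0^{2π} |f|^2 = Σ |c_n|^2.
Compute the left side: (1/(2π)) [∫_0^π 6^2 dx + ∫_π^{2π} 5^2 dx] = (1/(2π)) · (36π + 25π) = (36 + 25)/2 = 61/2.
So Σ_{n ∈ Z} |c_n|^2 = 61/2.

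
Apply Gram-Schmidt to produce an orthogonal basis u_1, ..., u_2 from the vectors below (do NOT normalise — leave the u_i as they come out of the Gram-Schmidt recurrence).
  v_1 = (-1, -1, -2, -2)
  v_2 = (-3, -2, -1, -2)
Orthogonal basis:
  u_1 = (-1, -1, -2, -2)
  u_2 = (-19/10, -9/10, 6/5, 1/5)

Apply the Gram-Schmidt recurrence
  u_1 = v_1
  u_i = v_i − Σ_{j<i} ((v_i · u_j) / (u_j · u_j)) · u_j.

Step by step this gives:
  u_1 = (-1, -1, -2, -2)
  u_2 = (-19/10, -9/10, 6/5, 1/5)

Orthogonality check:
  u_2 · u_1 = 0 (should be 0)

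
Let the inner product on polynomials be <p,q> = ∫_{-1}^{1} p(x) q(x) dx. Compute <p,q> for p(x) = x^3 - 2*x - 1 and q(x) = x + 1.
<p,q> = -44/15

Expand the product: p(x)·q(x) = x^4 + x^3 - 2*x^2 - 3*x - 1.
∫_{-1}^{1} of each monomial x^k gives [2/(k+1) if k even, 0 if k odd]. Integrating term-by-term (or equivalently evaluating the antiderivative F(x) = x^5/5 + x^4/4 - 2*x^3/3 - 3*x^2/2 - x at the endpoints):
  F(1) − F(−1) = -163/60 − (13/60) = -44/15.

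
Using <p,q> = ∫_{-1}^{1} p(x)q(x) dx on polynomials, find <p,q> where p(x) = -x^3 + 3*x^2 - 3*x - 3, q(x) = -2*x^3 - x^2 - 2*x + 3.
<p,q> = -24/7

Expand the product: p(x)·q(x) = 2*x^6 - 5*x^5 + 5*x^4 + 18*x^2 - 3*x - 9.
∫_{-1}^{1} of each monomial x^k gives [2/(k+1) if k even, 0 if k odd]. Integrating term-by-term (or equivalently evaluating the antiderivative F(x) = 2*x^7/7 - 5*x^6/6 + x^5 + 6*x^3 - 3*x^2/2 - 9*x at the endpoints):
  F(1) − F(−1) = -85/21 − (-13/21) = -24/7.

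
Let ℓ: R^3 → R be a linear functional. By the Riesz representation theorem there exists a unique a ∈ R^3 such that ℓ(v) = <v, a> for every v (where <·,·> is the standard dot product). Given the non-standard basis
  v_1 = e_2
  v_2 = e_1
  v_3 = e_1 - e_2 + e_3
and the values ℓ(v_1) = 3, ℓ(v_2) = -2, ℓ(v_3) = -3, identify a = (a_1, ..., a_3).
a = (-2, 3, 2)

Write a = (a_1, ..., a_3) in the standard basis. For each basis vector v_i, ℓ(v_i) = <v_i, a> is a linear equation in the a_j's. Collect the n equations into a matrix system V a = ℓ, where row i of V is v_i (expressed in the standard basis). Since V is invertible (lower-triangular with 1s on the diagonal, up to permutation), solve by back-substitution:
  V =
[[0, 1, 0],
 [1, 0, 0],
 [1, -1, 1]]
  V a = (3, -2, -3)
Solving gives a = (-2, 3, 2).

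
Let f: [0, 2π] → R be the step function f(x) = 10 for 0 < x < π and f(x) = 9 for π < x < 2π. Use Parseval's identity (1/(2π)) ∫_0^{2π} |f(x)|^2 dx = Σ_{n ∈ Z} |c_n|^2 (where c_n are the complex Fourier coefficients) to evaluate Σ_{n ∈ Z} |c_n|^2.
Σ |c_n|^2 = 181/2

Parseval equates the L^2 energy of f (normalised by 1/(2π)) with the ℓ^2 sum of its Fourier coefficients: (1/(2π)) ∫_0^{2π} |f|^2 = Σ |c_n|^2.
Compute the left side: (1/(2π)) [∫_0^π 10^2 dx + ∫_π^{2π} 9^2 dx] = (1/(2π)) · (100π + 81π) = (100 + 81)/2 = 181/2.
So Σ_{n ∈ Z} |c_n|^2 = 181/2.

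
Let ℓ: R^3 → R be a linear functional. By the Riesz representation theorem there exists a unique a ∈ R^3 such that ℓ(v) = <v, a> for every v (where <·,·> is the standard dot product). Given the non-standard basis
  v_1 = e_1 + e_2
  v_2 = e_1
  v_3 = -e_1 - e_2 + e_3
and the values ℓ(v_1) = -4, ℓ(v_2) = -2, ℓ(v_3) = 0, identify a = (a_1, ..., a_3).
a = (-2, -2, -4)

Write a = (a_1, ..., a_3) in the standard basis. For each basis vector v_i, ℓ(v_i) = <v_i, a> is a linear equation in the a_j's. Collect the n equations into a matrix system V a = ℓ, where row i of V is v_i (expressed in the standard basis). Since V is invertible (lower-triangular with 1s on the diagonal, up to permutation), solve by back-substitution:
  V =
[[1, 1, 0],
 [1, 0, 0],
 [-1, -1, 1]]
  V a = (-4, -2, 0)
Solving gives a = (-2, -2, -4).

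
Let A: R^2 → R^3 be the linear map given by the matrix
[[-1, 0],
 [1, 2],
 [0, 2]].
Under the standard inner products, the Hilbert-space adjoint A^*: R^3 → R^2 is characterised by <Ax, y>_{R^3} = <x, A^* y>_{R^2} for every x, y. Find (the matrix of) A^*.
A^* = A^T =
[[-1, 1, 0],
 [0, 2, 2]]

For real matrices with standard dot products, the defining identity <Ax, y> = <x, A^* y> gives (Ax)^T y = x^T (A^*) y, i.e. x^T A^T y = x^T (A^*) y. Since this holds for all x, y, we must have A^* = A^T. Therefore
A^* =
[[-1, 1, 0],
 [0, 2, 2]].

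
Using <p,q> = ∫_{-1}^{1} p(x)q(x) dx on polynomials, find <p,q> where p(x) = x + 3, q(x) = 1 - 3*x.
<p,q> = 4

Expand the product: p(x)·q(x) = -3*x^2 - 8*x + 3.
∫_{-1}^{1} of each monomial x^k gives [2/(k+1) if k even, 0 if k odd]. Integrating term-by-term (or equivalently evaluating the antiderivative F(x) = -x^3 - 4*x^2 + 3*x at the endpoints):
  F(1) − F(−1) = -2 − (-6) = 4.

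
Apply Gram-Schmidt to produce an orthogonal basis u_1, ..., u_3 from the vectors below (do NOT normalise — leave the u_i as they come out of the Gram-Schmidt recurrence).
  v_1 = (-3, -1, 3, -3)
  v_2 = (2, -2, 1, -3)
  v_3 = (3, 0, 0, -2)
Orthogonal basis:
  u_1 = (-3, -1, 3, -3)
  u_2 = (20/7, -12/7, 1/7, -15/7)
  u_3 = (15/44, 57/44, 9/44, -25/44)

Apply the Gram-Schmidt recurrence
  u_1 = v_1
  u_i = v_i − Σ_{j<i} ((v_i · u_j) / (u_j · u_j)) · u_j.

Step by step this gives:
  u_1 = (-3, -1, 3, -3)
  u_2 = (20/7, -12/7, 1/7, -15/7)
  u_3 = (15/44, 57/44, 9/44, -25/44)

Orthogonality check:
  u_2 · u_1 = 0 (should be 0)
  u_3 · u_1 = 0 (should be 0)
  u_3 · u_2 = 0 (should be 0)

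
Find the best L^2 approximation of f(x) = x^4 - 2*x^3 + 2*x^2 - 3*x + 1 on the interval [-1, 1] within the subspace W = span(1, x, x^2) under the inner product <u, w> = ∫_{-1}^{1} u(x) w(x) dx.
g(x) = 20*x^2/7 - 21*x/5 + 32/35

The best approximation g ∈ W is the orthogonal projection of f onto W. Writing g = a_0 + a_1 x + a_2 x^2, the coefficients solve the normal equations G · a = b where
  G_{ij} = <φ_i, φ_j> and b_i = <f, φ_i>, with φ_0 = 1, φ_1 = x, φ_2 = x^2.
G =
  [2, 0, 2/3]
  [0, 2/3, 0]
  [2/3, 0, 2/5],
b = (56/15, -14/5, 184/105).
Solving gives a_0 = 32/35, a_1 = -21/5, a_2 = 20/7, so
  g(x) = 20*x^2/7 - 21*x/5 + 32/35.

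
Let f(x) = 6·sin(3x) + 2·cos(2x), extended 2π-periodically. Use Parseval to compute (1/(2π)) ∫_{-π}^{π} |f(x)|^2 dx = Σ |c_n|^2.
Σ |c_n|^2 = 20

Expand |f|^2 and use orthogonality of {sin(nx), cos(mx)} on [-π, π]:
  ∫_{-π}^{π} sin(nx)^2 dx = π, ∫ cos(mx)^2 dx = π, and cross terms integrate to 0.
So ∫_{-π}^{π} f(x)^2 dx = 6^2 · π + 2^2 · π = (36 + 4)π.
Divide by 2π: (36 + 4)/2 = 20.
By Parseval, this equals Σ |c_n|^2.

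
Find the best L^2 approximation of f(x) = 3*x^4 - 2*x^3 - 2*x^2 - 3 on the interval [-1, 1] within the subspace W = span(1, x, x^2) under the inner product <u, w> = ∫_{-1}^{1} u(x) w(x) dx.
g(x) = 4*x^2/7 - 6*x/5 - 114/35

The best approximation g ∈ W is the orthogonal projection of f onto W. Writing g = a_0 + a_1 x + a_2 x^2, the coefficients solve the normal equations G · a = b where
  G_{ij} = <φ_i, φ_j> and b_i = <f, φ_i>, with φ_0 = 1, φ_1 = x, φ_2 = x^2.
G =
  [2, 0, 2/3]
  [0, 2/3, 0]
  [2/3, 0, 2/5],
b = (-92/15, -4/5, -68/35).
Solving gives a_0 = -114/35, a_1 = -6/5, a_2 = 4/7, so
  g(x) = 4*x^2/7 - 6*x/5 - 114/35.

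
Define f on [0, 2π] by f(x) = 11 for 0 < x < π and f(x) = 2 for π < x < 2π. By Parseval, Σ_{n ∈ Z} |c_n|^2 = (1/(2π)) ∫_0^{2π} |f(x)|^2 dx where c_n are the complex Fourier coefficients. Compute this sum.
Σ |c_n|^2 = 125/2

Parseval equates the L^2 energy of f (normalised by 1/(2π)) with the ℓ^2 sum of its Fourier coefficients: (1/(2π)) ∫_0^{2π} |f|^2 = Σ |c_n|^2.
Compute the left side: (1/(2π)) [∫_0^π 11^2 dx + ∫_π^{2π} 2^2 dx] = (1/(2π)) · (121π + 4π) = (121 + 4)/2 = 125/2.
So Σ_{n ∈ Z} |c_n|^2 = 125/2.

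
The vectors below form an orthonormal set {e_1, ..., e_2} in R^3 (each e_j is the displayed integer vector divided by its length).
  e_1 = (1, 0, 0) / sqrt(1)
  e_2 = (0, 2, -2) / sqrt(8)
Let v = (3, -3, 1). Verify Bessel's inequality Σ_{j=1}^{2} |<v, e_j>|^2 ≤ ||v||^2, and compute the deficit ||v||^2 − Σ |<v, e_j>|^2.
Σ |<v, e_j>|^2 = 17; ||v||^2 = 19; deficit = 2

Write each e_j = u_j / sqrt(<u_j, u_j>) where u_j is the displayed integer vector. Then <v, e_j> = <v, u_j> / sqrt(<u_j, u_j>), so |<v, e_j>|^2 = <v, u_j>^2 / <u_j, u_j>.
Coefficients: <v, e_1> = 3/sqrt(1), <v, e_2> = -8/sqrt(8).
Square and sum: Σ |<v, e_j>|^2 = 17.
Compute ||v||^2 = v·v = 19.
Deficit = 19 − 17 = 2 ≥ 0, confirming Bessel's inequality. (The deficit equals ||v − Σ <v,e_j> e_j||^2, the squared distance from v to span{e_j}.)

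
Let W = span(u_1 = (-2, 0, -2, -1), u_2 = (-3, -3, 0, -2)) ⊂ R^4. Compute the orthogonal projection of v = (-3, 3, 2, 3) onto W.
proj_W(v) = (43/67, 69/67, -26/67, 33/67)

Set up U = [u_1 | ... | u_2] ∈ R^(4×2). The projector onto W = col(U) is P = U (U^T U)^(-1) U^T.
Compute U^T U =
  [9, 8]
  [8, 22],
and U^T v = (-1, -6).
Solve U^T U · c = U^T v for the coefficients: c = (13/67, -23/67). The projection is proj_W(v) = U c.
Check: (v - proj_W(v)) · u_1 = 0  (should be 0).
Check: (v - proj_W(v)) · u_2 = 0  (should be 0).
Result: proj_W(v) = (43/67, 69/67, -26/67, 33/67).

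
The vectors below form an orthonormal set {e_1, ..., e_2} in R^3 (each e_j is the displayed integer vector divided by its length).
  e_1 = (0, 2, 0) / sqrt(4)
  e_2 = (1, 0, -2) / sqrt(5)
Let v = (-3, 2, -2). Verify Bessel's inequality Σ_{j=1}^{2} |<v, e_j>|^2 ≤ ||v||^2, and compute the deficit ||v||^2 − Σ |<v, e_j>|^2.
Σ |<v, e_j>|^2 = 21/5; ||v||^2 = 17; deficit = 64/5

Write each e_j = u_j / sqrt(<u_j, u_j>) where u_j is the displayed integer vector. Then <v, e_j> = <v, u_j> / sqrt(<u_j, u_j>), so |<v, e_j>|^2 = <v, u_j>^2 / <u_j, u_j>.
Coefficients: <v, e_1> = 4/sqrt(4), <v, e_2> = 1/sqrt(5).
Square and sum: Σ |<v, e_j>|^2 = 21/5.
Compute ||v||^2 = v·v = 17.
Deficit = 17 − 21/5 = 64/5 ≥ 0, confirming Bessel's inequality. (The deficit equals ||v − Σ <v,e_j> e_j||^2, the squared distance from v to span{e_j}.)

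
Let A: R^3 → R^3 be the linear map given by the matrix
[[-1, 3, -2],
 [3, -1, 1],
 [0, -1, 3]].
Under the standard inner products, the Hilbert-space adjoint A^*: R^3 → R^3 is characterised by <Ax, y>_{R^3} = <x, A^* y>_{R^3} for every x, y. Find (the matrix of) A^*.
A^* = A^T =
[[-1, 3, 0],
 [3, -1, -1],
 [-2, 1, 3]]

For real matrices with standard dot products, the defining identity <Ax, y> = <x, A^* y> gives (Ax)^T y = x^T (A^*) y, i.e. x^T A^T y = x^T (A^*) y. Since this holds for all x, y, we must have A^* = A^T. Therefore
A^* =
[[-1, 3, 0],
 [3, -1, -1],
 [-2, 1, 3]].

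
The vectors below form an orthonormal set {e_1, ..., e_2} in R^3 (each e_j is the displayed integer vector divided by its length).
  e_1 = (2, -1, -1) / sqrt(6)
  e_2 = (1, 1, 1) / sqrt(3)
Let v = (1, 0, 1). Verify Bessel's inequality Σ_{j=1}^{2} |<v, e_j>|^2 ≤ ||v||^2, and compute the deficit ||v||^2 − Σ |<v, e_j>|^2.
Σ |<v, e_j>|^2 = 3/2; ||v||^2 = 2; deficit = 1/2

Write each e_j = u_j / sqrt(<u_j, u_j>) where u_j is the displayed integer vector. Then <v, e_j> = <v, u_j> / sqrt(<u_j, u_j>), so |<v, e_j>|^2 = <v, u_j>^2 / <u_j, u_j>.
Coefficients: <v, e_1> = 1/sqrt(6), <v, e_2> = 2/sqrt(3).
Square and sum: Σ |<v, e_j>|^2 = 3/2.
Compute ||v||^2 = v·v = 2.
Deficit = 2 − 3/2 = 1/2 ≥ 0, confirming Bessel's inequality. (The deficit equals ||v − Σ <v,e_j> e_j||^2, the squared distance from v to span{e_j}.)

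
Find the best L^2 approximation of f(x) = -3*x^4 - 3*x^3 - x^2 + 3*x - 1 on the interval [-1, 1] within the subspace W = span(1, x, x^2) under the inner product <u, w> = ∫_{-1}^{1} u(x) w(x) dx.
g(x) = -25*x^2/7 + 6*x/5 - 26/35

The best approximation g ∈ W is the orthogonal projection of f onto W. Writing g = a_0 + a_1 x + a_2 x^2, the coefficients solve the normal equations G · a = b where
  G_{ij} = <φ_i, φ_j> and b_i = <f, φ_i>, with φ_0 = 1, φ_1 = x, φ_2 = x^2.
G =
  [2, 0, 2/3]
  [0, 2/3, 0]
  [2/3, 0, 2/5],
b = (-58/15, 4/5, -202/105).
Solving gives a_0 = -26/35, a_1 = 6/5, a_2 = -25/7, so
  g(x) = -25*x^2/7 + 6*x/5 - 26/35.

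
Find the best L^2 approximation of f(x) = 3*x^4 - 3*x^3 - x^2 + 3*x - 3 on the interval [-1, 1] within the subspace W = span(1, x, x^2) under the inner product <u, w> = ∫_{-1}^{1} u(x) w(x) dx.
g(x) = 11*x^2/7 + 6*x/5 - 114/35

The best approximation g ∈ W is the orthogonal projection of f onto W. Writing g = a_0 + a_1 x + a_2 x^2, the coefficients solve the normal equations G · a = b where
  G_{ij} = <φ_i, φ_j> and b_i = <f, φ_i>, with φ_0 = 1, φ_1 = x, φ_2 = x^2.
G =
  [2, 0, 2/3]
  [0, 2/3, 0]
  [2/3, 0, 2/5],
b = (-82/15, 4/5, -54/35).
Solving gives a_0 = -114/35, a_1 = 6/5, a_2 = 11/7, so
  g(x) = 11*x^2/7 + 6*x/5 - 114/35.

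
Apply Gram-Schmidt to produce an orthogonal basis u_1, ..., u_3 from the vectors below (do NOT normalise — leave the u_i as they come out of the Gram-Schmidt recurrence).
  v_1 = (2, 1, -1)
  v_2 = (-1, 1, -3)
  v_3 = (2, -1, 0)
Orthogonal basis:
  u_1 = (2, 1, -1)
  u_2 = (-5/3, 2/3, -8/3)
  u_3 = (11/31, -77/62, -33/62)

Apply the Gram-Schmidt recurrence
  u_1 = v_1
  u_i = v_i − Σ_{j<i} ((v_i · u_j) / (u_j · u_j)) · u_j.

Step by step this gives:
  u_1 = (2, 1, -1)
  u_2 = (-5/3, 2/3, -8/3)
  u_3 = (11/31, -77/62, -33/62)

Orthogonality check:
  u_2 · u_1 = 0 (should be 0)
  u_3 · u_1 = 0 (should be 0)
  u_3 · u_2 = 0 (should be 0)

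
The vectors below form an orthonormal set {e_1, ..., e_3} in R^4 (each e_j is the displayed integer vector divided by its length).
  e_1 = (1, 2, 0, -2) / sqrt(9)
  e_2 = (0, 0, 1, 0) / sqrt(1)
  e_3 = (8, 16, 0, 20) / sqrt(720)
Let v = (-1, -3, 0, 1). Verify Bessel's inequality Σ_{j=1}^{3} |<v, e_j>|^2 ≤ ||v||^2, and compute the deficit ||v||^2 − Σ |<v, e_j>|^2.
Σ |<v, e_j>|^2 = 54/5; ||v||^2 = 11; deficit = 1/5

Write each e_j = u_j / sqrt(<u_j, u_j>) where u_j is the displayed integer vector. Then <v, e_j> = <v, u_j> / sqrt(<u_j, u_j>), so |<v, e_j>|^2 = <v, u_j>^2 / <u_j, u_j>.
Coefficients: <v, e_1> = -9/sqrt(9), <v, e_2> = 0/sqrt(1), <v, e_3> = -36/sqrt(720).
Square and sum: Σ |<v, e_j>|^2 = 54/5.
Compute ||v||^2 = v·v = 11.
Deficit = 11 − 54/5 = 1/5 ≥ 0, confirming Bessel's inequality. (The deficit equals ||v − Σ <v,e_j> e_j||^2, the squared distance from v to span{e_j}.)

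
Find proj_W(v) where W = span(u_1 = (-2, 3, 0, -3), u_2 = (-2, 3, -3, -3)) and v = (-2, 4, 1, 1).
proj_W(v) = (-13/11, 39/22, 1, -39/22)

Set up U = [u_1 | ... | u_2] ∈ R^(4×2). The projector onto W = col(U) is P = U (U^T U)^(-1) U^T.
Compute U^T U =
  [22, 22]
  [22, 31],
and U^T v = (13, 10).
Solve U^T U · c = U^T v for the coefficients: c = (61/66, -1/3). The projection is proj_W(v) = U c.
Check: (v - proj_W(v)) · u_1 = 0  (should be 0).
Check: (v - proj_W(v)) · u_2 = 0  (should be 0).
Result: proj_W(v) = (-13/11, 39/22, 1, -39/22).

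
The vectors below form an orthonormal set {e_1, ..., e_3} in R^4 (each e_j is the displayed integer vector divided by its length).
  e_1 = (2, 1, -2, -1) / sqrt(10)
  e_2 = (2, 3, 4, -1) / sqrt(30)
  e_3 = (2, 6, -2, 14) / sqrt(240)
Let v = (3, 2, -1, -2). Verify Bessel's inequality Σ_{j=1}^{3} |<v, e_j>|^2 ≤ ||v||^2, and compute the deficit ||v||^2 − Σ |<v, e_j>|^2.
Σ |<v, e_j>|^2 = 18; ||v||^2 = 18; deficit = 0

Write each e_j = u_j / sqrt(<u_j, u_j>) where u_j is the displayed integer vector. Then <v, e_j> = <v, u_j> / sqrt(<u_j, u_j>), so |<v, e_j>|^2 = <v, u_j>^2 / <u_j, u_j>.
Coefficients: <v, e_1> = 12/sqrt(10), <v, e_2> = 10/sqrt(30), <v, e_3> = -8/sqrt(240).
Square and sum: Σ |<v, e_j>|^2 = 18.
Compute ||v||^2 = v·v = 18.
Deficit = 18 − 18 = 0 ≥ 0, confirming Bessel's inequality. (The deficit equals ||v − Σ <v,e_j> e_j||^2, the squared distance from v to span{e_j}.)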